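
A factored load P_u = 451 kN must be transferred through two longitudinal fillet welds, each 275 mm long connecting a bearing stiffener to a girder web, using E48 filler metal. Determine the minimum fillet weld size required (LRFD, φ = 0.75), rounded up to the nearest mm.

E48XX → F_EXX = 480 MPa.
Total weld length L = 550 mm.
Required throat t_e = P_u / (φ × 0.6 F_EXX × L) = 451 / (0.75 × 0.6 × 480 × 550 × 10⁻³) = 3.796 mm.
Required leg w = t_e / 0.707 = 5.37 mm → use 6 mm.

w = 6 mm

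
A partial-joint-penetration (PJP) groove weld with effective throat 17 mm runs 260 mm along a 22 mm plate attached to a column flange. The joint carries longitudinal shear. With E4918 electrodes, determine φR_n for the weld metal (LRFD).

E49XX → F_EXX = 490 MPa.
Effective throat (given) t_e = 17 mm.
A_we = 17 × 260 = 4420 mm².
F_nw = 0.6 F_EXX = 294 MPa.
φR_n = 0.75 × 294 × 4420 × 10⁻³ = 974.6 kN.

φR_n ≈ 975 kN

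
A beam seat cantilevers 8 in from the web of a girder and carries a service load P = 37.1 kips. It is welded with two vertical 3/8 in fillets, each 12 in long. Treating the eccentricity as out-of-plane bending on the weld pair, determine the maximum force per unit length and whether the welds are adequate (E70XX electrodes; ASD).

E70XX → F_EXX = 70 ksi.
L_w = 2 × 12 = 24 in; section modulus (unit throat) S = 2 × L²/6 = 48 in².
Direct shear f_v = P/L_w = 37.1/24 = 1.546 kip/in.
Moment M = P × e = 37.1 × 8 = 296.8 kip·in; bending f_b = M/S = 6.183 kip/in.
f_max = √(f_v² + f_b²) = √(1.546² + 6.183²) = 6.374 kip/in.
r_n/Ω = (1/2.0) × 0.6 × 70 × (0.707 × 0.375) = 5.568 kip/in → NOT adequate.

f_max ≈ 6.37 kip/in; NOT adequate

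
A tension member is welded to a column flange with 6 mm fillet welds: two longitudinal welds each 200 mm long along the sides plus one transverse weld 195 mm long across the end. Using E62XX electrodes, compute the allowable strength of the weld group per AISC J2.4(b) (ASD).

R_n/Ω ≈ 499 kN

E62XX → F_EXX = 620 MPa.
t_e = 0.707 × 6 = 4.242 mm.
R_nwl = 0.6 × 620 × 4.242 × 400 × 10⁻³ = 631.2 kN (longitudinal, 2 welds).
R_nwt = 0.6 × 620 × 4.242 × 195 × 10⁻³ = 307.7 kN (transverse, base value).
(i) R_nwl + R_nwt = 938.9 kN; (ii) 0.85 R_nwl + 1.5 R_nwt = 998.1 kN.
R_n = max = 998.1 kN [governs: (ii)]; R_n/Ω = 499.1 kN.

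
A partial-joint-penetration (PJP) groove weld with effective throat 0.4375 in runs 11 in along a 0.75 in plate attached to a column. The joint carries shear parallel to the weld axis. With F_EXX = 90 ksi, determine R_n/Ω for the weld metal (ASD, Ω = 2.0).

Effective throat (given) t_e = 0.4375 in.
A_we = 0.4375 × 11 = 4.812 in².
F_nw = 0.6 F_EXX = 54 ksi.
R_n/Ω = (54 × 4.812) / 2.0 = 129.9 kips.

R_n/Ω ≈ 130 kips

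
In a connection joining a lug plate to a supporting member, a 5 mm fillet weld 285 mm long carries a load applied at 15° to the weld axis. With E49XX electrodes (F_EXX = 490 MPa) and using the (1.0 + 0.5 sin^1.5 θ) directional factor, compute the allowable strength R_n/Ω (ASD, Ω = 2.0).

R_n/Ω ≈ 158 kN

t_e = 0.707 × 5 = 3.535 mm; A_we = 3.535 × 285 = 1007 mm².
Directional factor: 1.0 + 0.5 sin^1.5(15°) = 1.066.
F_nw = 0.6 × 490 × 1.066 = 313.4 MPa.
R_n/Ω = (313.4 × 1007) / 2.0 × 10⁻³ = 157.8 kN.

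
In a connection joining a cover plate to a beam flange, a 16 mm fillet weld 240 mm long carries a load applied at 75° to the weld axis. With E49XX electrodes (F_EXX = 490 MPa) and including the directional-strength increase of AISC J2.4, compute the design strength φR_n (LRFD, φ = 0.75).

t_e = 0.707 × 16 = 11.31 mm; A_we = 11.31 × 240 = 2715 mm².
Directional factor: 1.0 + 0.5 sin^1.5(75°) = 1.475.
F_nw = 0.6 × 490 × 1.475 = 433.6 MPa.
φR_n = 0.75 × 433.6 × 2715 × 10⁻³ = 882.8 kN.

φR_n ≈ 883 kN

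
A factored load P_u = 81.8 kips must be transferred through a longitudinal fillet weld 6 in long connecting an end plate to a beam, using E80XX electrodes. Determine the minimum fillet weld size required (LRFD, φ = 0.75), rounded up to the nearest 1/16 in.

w = 9/16 in

E80XX → F_EXX = 80 ksi.
Total weld length L = 6 in.
Required throat t_e = P_u / (φ × 0.6 F_EXX × L) = 81.8 / (0.75 × 0.6 × 80 × 6) = 0.3787 in.
Required leg w = t_e / 0.707 = 0.5356 in → use 9/16 in.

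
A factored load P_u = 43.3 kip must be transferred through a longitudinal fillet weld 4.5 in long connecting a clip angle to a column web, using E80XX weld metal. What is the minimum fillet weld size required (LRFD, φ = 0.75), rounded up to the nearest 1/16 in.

w = 7/16 in

E80XX → F_EXX = 80 ksi.
Total weld length L = 4.5 in.
Required throat t_e = P_u / (φ × 0.6 F_EXX × L) = 43.3 / (0.75 × 0.6 × 80 × 4.5) = 0.2673 in.
Required leg w = t_e / 0.707 = 0.3781 in → use 7/16 in.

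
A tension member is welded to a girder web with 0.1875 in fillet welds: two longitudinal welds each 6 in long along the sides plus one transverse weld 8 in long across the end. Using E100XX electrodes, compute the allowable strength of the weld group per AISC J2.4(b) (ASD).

E100XX → F_EXX = 100 ksi.
t_e = 0.707 × 0.1875 = 0.1326 in.
R_nwl = 0.6 × 100 × 0.1326 × 12 = 95.45 kip (longitudinal, 2 welds).
R_nwt = 0.6 × 100 × 0.1326 × 8 = 63.63 kip (transverse, base value).
(i) R_nwl + R_nwt = 159.1 kip; (ii) 0.85 R_nwl + 1.5 R_nwt = 176.6 kip.
R_n = max = 176.6 kip [governs: (ii)]; R_n/Ω = 88.29 kip.

R_n/Ω ≈ 88.3 kip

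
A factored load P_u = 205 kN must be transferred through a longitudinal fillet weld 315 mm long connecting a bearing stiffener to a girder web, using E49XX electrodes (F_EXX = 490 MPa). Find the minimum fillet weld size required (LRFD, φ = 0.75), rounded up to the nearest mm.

Total weld length L = 315 mm.
Required throat t_e = P_u / (φ × 0.6 F_EXX × L) = 205 / (0.75 × 0.6 × 490 × 315 × 10⁻³) = 2.951 mm.
Required leg w = t_e / 0.707 = 4.175 mm → use 5 mm.

w = 5 mm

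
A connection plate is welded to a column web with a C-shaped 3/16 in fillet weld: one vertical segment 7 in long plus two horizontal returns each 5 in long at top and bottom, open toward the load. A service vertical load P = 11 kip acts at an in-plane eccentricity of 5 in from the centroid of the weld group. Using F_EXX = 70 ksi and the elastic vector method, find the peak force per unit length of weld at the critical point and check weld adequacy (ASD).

Total weld length L_w = 17 in. Treat welds as unit-width lines.
Centroid: x̄ = 2×5×2.5 / 17 = 1.471 in from the vertical weld.
Polar moment about centroid: J = I_x + I_y = [7³/12 + 2×5×3.5²] + [7×1.471² + 2(5³/12 + 5×1.029²)] = 197.7 in³.
Direct shear f_v = P/L_w = 11 / 17 = 0.6471 kip/in (vertical).
Torsion M = P·e = 11 × 5 = 55 kip·in.
Critical point at (x, y) = (3.529, 3.5) from centroid. f_tx = M·y/J = 0.9739 kip/in; f_ty = M·x/J = 0.9821 kip/in.
Resultant f_max = √[f_tx² + (f_v + f_ty)²] = √[0.9739² + (0.6471 + 0.9821)²] = 1.898 kip/in.
Capacity per unit length: r_n/Ω = (1/2.0) × 0.6 × 70 × (0.707 × 0.1875) = 2.784 kip/in.
1.898 ≤ 2.784 → adequate.

f_max ≈ 1.9 kip/in; adequate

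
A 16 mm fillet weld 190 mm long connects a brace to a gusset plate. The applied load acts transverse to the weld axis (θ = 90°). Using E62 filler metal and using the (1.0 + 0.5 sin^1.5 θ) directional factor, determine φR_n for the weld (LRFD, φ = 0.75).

E62XX → F_EXX = 620 MPa.
t_e = 0.707 × 16 = 11.31 mm; A_we = 11.31 × 190 = 2149 mm².
Directional factor: 1.0 + 0.5 sin^1.5(90°) = 1.5.
F_nw = 0.6 × 620 × 1.5 = 558 MPa.
φR_n = 0.75 × 558 × 2149 × 10⁻³ = 899.5 kN.

φR_n ≈ 899 kN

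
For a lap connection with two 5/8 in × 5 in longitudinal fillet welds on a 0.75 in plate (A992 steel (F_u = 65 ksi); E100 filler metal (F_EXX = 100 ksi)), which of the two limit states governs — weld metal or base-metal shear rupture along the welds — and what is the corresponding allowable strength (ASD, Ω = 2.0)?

t_e = 0.707 × 0.625 = 0.4419 in; L = 10 in.
Weld metal: R_n/Ω = (1/2.0) × 0.6 × 100 × 0.4419 × 10 = 132.6 kip.
Base metal (shear rupture): R_n/Ω = (1/2.0) × 0.6 × 65 × 0.75 × 10 = 146.2 kip.
Governing: weld metal.

R_n/Ω ≈ 133 kip (weld metal governs)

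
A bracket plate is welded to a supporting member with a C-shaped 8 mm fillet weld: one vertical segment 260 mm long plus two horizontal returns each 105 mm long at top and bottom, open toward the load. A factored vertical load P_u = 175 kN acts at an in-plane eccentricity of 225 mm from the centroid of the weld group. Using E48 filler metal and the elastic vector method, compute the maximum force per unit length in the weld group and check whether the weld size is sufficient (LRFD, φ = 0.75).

E48XX → F_EXX = 480 MPa.
Total weld length L_w = 470 mm. Treat welds as unit-width lines.
Centroid: x̄ = 2×105×52.5 / 470 = 23.46 mm from the vertical weld.
Polar moment about centroid: J = I_x + I_y = [260³/12 + 2×105×130²] + [260×23.46² + 2(105³/12 + 105×29.04²)] = 5527000 mm³.
Direct shear f_v = P/L_w = 175×10³ / 470 = 372.3 N/mm (vertical).
Torsion M = P·e = 175×10³ × 225 = 39375000 N·mm.
Critical point at (x, y) = (81.54, 130) from centroid. f_tx = M·y/J = 926.2 N/mm; f_ty = M·x/J = 580.9 N/mm.
Resultant f_max = √[f_tx² + (f_v + f_ty)²] = √[926.2² + (372.3 + 580.9)²] = 1329 N/mm.
Capacity per unit length: φr_n = 0.75 × 0.6 × 480 × (0.707 × 8) = 1222 N/mm.
1329 > 1222 → NOT adequate.

f_max ≈ 1330 N/mm; NOT adequate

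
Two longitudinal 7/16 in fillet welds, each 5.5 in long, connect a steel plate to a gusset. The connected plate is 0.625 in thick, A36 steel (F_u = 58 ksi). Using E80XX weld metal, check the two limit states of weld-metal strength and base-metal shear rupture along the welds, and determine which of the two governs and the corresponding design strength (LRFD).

φR_n ≈ 122 kip (weld metal governs)

E80XX → F_EXX = 80 ksi.
t_e = 0.707 × 0.4375 = 0.3093 in; L = 11 in.
Weld metal: φR_n = 0.75 × 0.6 × 80 × 0.3093 × 11 = 122.5 kip.
Base metal (shear rupture): φR_n = 0.75 × 0.6 × 58 × 0.625 × 11 = 179.4 kip.
Governing: weld metal.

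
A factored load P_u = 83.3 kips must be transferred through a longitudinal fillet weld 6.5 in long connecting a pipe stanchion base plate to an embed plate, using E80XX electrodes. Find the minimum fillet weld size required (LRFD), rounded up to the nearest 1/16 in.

w = 9/16 in

E80XX → F_EXX = 80 ksi.
Total weld length L = 6.5 in.
Required throat t_e = P_u / (φ × 0.6 F_EXX × L) = 83.3 / (0.75 × 0.6 × 80 × 6.5) = 0.356 in.
Required leg w = t_e / 0.707 = 0.5035 in → use 9/16 in.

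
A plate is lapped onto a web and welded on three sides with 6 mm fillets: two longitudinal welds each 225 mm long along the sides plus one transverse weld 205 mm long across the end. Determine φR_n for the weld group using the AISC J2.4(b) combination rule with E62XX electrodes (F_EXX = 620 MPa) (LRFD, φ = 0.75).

φR_n ≈ 817 kN

t_e = 0.707 × 6 = 4.242 mm.
R_nwl = 0.6 × 620 × 4.242 × 450 × 10⁻³ = 710.1 kN (longitudinal, 2 welds).
R_nwt = 0.6 × 620 × 4.242 × 205 × 10⁻³ = 323.5 kN (transverse, base value).
(i) R_nwl + R_nwt = 1034 kN; (ii) 0.85 R_nwl + 1.5 R_nwt = 1089 kN.
R_n = max = 1089 kN [governs: (ii)]; φR_n = 816.6 kN.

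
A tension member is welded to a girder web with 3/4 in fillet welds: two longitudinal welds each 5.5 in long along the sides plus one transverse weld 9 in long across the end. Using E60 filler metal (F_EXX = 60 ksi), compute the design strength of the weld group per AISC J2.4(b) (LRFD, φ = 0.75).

t_e = 0.707 × 0.75 = 0.5302 in.
R_nwl = 0.6 × 60 × 0.5302 × 11 = 210 kip (longitudinal, 2 welds).
R_nwt = 0.6 × 60 × 0.5302 × 9 = 171.8 kip (transverse, base value).
(i) R_nwl + R_nwt = 381.8 kip; (ii) 0.85 R_nwl + 1.5 R_nwt = 436.2 kip.
R_n = max = 436.2 kip [governs: (ii)]; φR_n = 327.1 kip.

φR_n ≈ 327 kip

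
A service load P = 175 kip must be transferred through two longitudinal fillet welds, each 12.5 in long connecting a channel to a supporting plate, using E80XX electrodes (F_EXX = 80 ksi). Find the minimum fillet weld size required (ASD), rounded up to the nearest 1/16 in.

w = 7/16 in

Total weld length L = 25 in.
Required throat t_e = P × Ω / (0.6 F_EXX × L) = 175 × 2.0 / (0.6 × 80 × 25) = 0.2917 in.
Required leg w = t_e / 0.707 = 0.4125 in → use 7/16 in.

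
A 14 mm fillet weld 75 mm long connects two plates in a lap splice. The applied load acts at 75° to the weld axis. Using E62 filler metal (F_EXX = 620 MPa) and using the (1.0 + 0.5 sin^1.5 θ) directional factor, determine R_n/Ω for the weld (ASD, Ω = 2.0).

t_e = 0.707 × 14 = 9.898 mm; A_we = 9.898 × 75 = 742.4 mm².
Directional factor: 1.0 + 0.5 sin^1.5(75°) = 1.475.
F_nw = 0.6 × 620 × 1.475 = 548.6 MPa.
R_n/Ω = (548.6 × 742.4) / 2.0 × 10⁻³ = 203.6 kN.

R_n/Ω ≈ 204 kN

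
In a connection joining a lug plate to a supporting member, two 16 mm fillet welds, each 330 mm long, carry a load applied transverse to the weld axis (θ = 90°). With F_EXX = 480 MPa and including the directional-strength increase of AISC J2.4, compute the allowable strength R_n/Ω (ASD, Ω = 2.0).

t_e = 0.707 × 16 = 11.31 mm; A_we = 11.31 × 660 = 7466 mm².
Directional factor: 1.0 + 0.5 sin^1.5(90°) = 1.5.
F_nw = 0.6 × 480 × 1.5 = 432 MPa.
R_n/Ω = (432 × 7466) / 2.0 × 10⁻³ = 1613 kN.

R_n/Ω ≈ 1610 kN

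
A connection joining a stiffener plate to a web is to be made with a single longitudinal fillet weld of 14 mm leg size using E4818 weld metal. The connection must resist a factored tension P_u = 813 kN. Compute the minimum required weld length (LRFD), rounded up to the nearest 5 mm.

E48XX → F_EXX = 480 MPa.
Throat t_e = 0.707 × 14 = 9.898 mm.
φr_n = 0.75 × 0.6 × 480 × 9.898 × 10⁻³ = 2.138 kN/mm.
L_req = P_u / φr_n = 813 / 2.138 = 380.3 mm total.
Round up → use L = 385 mm.

L = 385 mm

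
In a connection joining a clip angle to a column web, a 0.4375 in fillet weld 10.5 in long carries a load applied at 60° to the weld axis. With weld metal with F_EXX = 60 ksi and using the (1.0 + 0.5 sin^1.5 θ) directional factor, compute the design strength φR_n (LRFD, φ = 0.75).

φR_n ≈ 123 kip

t_e = 0.707 × 0.4375 = 0.3093 in; A_we = 0.3093 × 10.5 = 3.248 in².
Directional factor: 1.0 + 0.5 sin^1.5(60°) = 1.403.
F_nw = 0.6 × 60 × 1.403 = 50.51 ksi.
φR_n = 0.75 × 50.51 × 3.248 = 123 kip.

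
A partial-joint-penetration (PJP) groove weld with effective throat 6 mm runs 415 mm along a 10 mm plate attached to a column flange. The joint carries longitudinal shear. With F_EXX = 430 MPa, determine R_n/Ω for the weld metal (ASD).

R_n/Ω ≈ 321 kN

Effective throat (given) t_e = 6 mm.
A_we = 6 × 415 = 2490 mm².
F_nw = 0.6 F_EXX = 258 MPa.
R_n/Ω = (258 × 2490) / 2.0 × 10⁻³ = 321.2 kN.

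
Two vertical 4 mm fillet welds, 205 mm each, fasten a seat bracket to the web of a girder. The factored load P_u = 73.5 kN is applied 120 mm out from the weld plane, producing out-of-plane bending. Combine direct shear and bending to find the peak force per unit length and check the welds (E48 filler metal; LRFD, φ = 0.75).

f_max ≈ 655 N/mm; NOT adequate

E48XX → F_EXX = 480 MPa.
L_w = 2 × 205 = 410 mm; section modulus (unit throat) S = 2 × L²/6 = 14010 mm².
Direct shear f_v = P/L_w = 73.5×10³/410 = 179.3 N/mm.
Moment M = P × e = 73.5×10³ × 120 = 8820000 N·mm; bending f_b = M/S = 629.6 N/mm.
f_max = √(f_v² + f_b²) = √(179.3² + 629.6²) = 654.6 N/mm.
φr_n = 0.75 × 0.6 × 480 × (0.707 × 4) = 610.8 N/mm → NOT adequate.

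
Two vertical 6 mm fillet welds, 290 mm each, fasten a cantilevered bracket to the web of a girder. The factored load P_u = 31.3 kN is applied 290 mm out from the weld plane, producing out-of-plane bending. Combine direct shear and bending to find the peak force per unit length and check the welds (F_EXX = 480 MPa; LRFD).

f_max ≈ 328 N/mm; adequate

L_w = 2 × 290 = 580 mm; section modulus (unit throat) S = 2 × L²/6 = 28030 mm².
Direct shear f_v = P/L_w = 31.3×10³/580 = 53.97 N/mm.
Moment M = P × e = 31.3×10³ × 290 = 9077000 N·mm; bending f_b = M/S = 323.8 N/mm.
f_max = √(f_v² + f_b²) = √(53.97² + 323.8²) = 328.3 N/mm.
φr_n = 0.75 × 0.6 × 480 × (0.707 × 6) = 916.3 N/mm → adequate.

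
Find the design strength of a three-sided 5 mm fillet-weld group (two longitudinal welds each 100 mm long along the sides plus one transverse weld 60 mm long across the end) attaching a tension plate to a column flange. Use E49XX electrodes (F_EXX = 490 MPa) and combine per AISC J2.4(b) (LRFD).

t_e = 0.707 × 5 = 3.535 mm.
R_nwl = 0.6 × 490 × 3.535 × 200 × 10⁻³ = 207.9 kN (longitudinal, 2 welds).
R_nwt = 0.6 × 490 × 3.535 × 60 × 10⁻³ = 62.36 kN (transverse, base value).
(i) R_nwl + R_nwt = 270.2 kN; (ii) 0.85 R_nwl + 1.5 R_nwt = 270.2 kN.
R_n = max = 270.2 kN [governs: (ii)]; φR_n = 202.7 kN.

φR_n ≈ 203 kN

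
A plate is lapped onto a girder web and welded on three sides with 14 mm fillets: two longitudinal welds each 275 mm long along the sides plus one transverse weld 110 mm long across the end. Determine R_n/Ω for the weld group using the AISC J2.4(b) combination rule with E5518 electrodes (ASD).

E55XX → F_EXX = 550 MPa.
t_e = 0.707 × 14 = 9.898 mm.
R_nwl = 0.6 × 550 × 9.898 × 550 × 10⁻³ = 1796 kN (longitudinal, 2 welds).
R_nwt = 0.6 × 550 × 9.898 × 110 × 10⁻³ = 359.3 kN (transverse, base value).
(i) R_nwl + R_nwt = 2156 kN; (ii) 0.85 R_nwl + 1.5 R_nwt = 2066 kN.
R_n = max = 2156 kN [governs: (i)]; R_n/Ω = 1078 kN.

R_n/Ω ≈ 1080 kN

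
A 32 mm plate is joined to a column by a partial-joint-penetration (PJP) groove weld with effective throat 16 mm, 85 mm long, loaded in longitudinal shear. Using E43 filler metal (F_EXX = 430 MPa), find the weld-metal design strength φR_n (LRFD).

Effective throat (given) t_e = 16 mm.
A_we = 16 × 85 = 1360 mm².
F_nw = 0.6 F_EXX = 258 MPa.
φR_n = 0.75 × 258 × 1360 × 10⁻³ = 263.2 kN.

φR_n ≈ 263 kN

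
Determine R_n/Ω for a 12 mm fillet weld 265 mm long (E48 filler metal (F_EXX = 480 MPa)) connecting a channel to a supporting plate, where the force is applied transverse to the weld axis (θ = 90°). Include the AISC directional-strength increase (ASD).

R_n/Ω ≈ 486 kN

t_e = 0.707 × 12 = 8.484 mm; A_we = 8.484 × 265 = 2248 mm².
Directional factor: 1.0 + 0.5 sin^1.5(90°) = 1.5.
F_nw = 0.6 × 480 × 1.5 = 432 MPa.
R_n/Ω = (432 × 2248) / 2.0 × 10⁻³ = 485.6 kN.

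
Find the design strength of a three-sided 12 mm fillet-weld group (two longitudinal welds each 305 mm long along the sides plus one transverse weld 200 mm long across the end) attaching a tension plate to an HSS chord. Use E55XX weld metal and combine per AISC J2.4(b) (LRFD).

E55XX → F_EXX = 550 MPa.
t_e = 0.707 × 12 = 8.484 mm.
R_nwl = 0.6 × 550 × 8.484 × 610 × 10⁻³ = 1708 kN (longitudinal, 2 welds).
R_nwt = 0.6 × 550 × 8.484 × 200 × 10⁻³ = 559.9 kN (transverse, base value).
(i) R_nwl + R_nwt = 2268 kN; (ii) 0.85 R_nwl + 1.5 R_nwt = 2292 kN.
R_n = max = 2292 kN [governs: (ii)]; φR_n = 1719 kN.

φR_n ≈ 1720 kN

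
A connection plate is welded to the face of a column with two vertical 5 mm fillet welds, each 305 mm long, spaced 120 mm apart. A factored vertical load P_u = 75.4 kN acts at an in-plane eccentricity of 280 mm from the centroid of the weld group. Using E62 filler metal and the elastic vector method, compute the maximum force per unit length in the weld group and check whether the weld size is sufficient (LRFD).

E62XX → F_EXX = 620 MPa.
Total weld length L_w = 610 mm. Treat welds as unit-width lines.
Polar moment about centroid: J = 2[d³/12 + d(b/2)²] = 2[305³/12 + 305×60²] = 6925000 mm³.
Direct shear f_v = P/L_w = 75.4×10³ / 610 = 123.6 N/mm (vertical).
Torsion M = P·e = 75.4×10³ × 280 = 21112000 N·mm.
Critical point at (x, y) = (60, 152.5) from centroid. f_tx = M·y/J = 464.9 N/mm; f_ty = M·x/J = 182.9 N/mm.
Resultant f_max = √[f_tx² + (f_v + f_ty)²] = √[464.9² + (123.6 + 182.9)²] = 556.9 N/mm.
Capacity per unit length: φr_n = 0.75 × 0.6 × 620 × (0.707 × 5) = 986.3 N/mm.
556.9 ≤ 986.3 → adequate.

f_max ≈ 557 N/mm; adequate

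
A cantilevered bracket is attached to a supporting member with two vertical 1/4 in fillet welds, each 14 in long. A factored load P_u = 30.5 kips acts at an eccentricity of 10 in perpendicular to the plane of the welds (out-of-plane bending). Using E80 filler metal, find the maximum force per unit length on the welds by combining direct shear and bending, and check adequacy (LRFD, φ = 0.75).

E80XX → F_EXX = 80 ksi.
L_w = 2 × 14 = 28 in; section modulus (unit throat) S = 2 × L²/6 = 65.33 in².
Direct shear f_v = P/L_w = 30.5/28 = 1.089 kip/in.
Moment M = P × e = 30.5 × 10 = 305 kip·in; bending f_b = M/S = 4.668 kip/in.
f_max = √(f_v² + f_b²) = √(1.089² + 4.668²) = 4.794 kip/in.
φr_n = 0.75 × 0.6 × 80 × (0.707 × 0.25) = 6.363 kip/in → adequate.

f_max ≈ 4.79 kip/in; adequate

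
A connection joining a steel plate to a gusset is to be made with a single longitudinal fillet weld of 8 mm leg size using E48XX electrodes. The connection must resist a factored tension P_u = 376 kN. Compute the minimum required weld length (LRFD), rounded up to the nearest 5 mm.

E48XX → F_EXX = 480 MPa.
Throat t_e = 0.707 × 8 = 5.656 mm.
φr_n = 0.75 × 0.6 × 480 × 5.656 × 10⁻³ = 1.222 kN/mm.
L_req = P_u / φr_n = 376 / 1.222 = 307.8 mm total.
Round up → use L = 310 mm.

L = 310 mm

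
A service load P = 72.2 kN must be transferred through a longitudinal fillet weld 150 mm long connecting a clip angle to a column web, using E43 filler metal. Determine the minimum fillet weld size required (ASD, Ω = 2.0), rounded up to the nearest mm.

w = 6 mm

E43XX → F_EXX = 430 MPa.
Total weld length L = 150 mm.
Required throat t_e = P × Ω / (0.6 F_EXX × L) = 72.2 × 2.0 / (0.6 × 430 × 150 × 10⁻³) = 3.731 mm.
Required leg w = t_e / 0.707 = 5.278 mm → use 6 mm.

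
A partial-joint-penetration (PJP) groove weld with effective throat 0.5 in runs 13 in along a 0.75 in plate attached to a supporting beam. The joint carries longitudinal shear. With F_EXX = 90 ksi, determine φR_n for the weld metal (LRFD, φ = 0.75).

φR_n ≈ 263 kips

Effective throat (given) t_e = 0.5 in.
A_we = 0.5 × 13 = 6.5 in².
F_nw = 0.6 F_EXX = 54 ksi.
φR_n = 0.75 × 54 × 6.5 = 263.2 kips.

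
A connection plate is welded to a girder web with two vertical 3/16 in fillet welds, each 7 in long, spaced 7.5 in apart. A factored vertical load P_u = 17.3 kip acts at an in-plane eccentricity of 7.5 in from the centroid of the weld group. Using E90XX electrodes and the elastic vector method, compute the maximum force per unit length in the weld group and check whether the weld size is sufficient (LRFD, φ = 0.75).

E90XX → F_EXX = 90 ksi.
Total weld length L_w = 14 in. Treat welds as unit-width lines.
Polar moment about centroid: J = 2[d³/12 + d(b/2)²] = 2[7³/12 + 7×3.75²] = 254 in³.
Direct shear f_v = P/L_w = 17.3 / 14 = 1.236 kip/in (vertical).
Torsion M = P·e = 17.3 × 7.5 = 129.75 kip·in.
Critical point at (x, y) = (3.75, 3.5) from centroid. f_tx = M·y/J = 1.788 kip/in; f_ty = M·x/J = 1.915 kip/in.
Resultant f_max = √[f_tx² + (f_v + f_ty)²] = √[1.788² + (1.236 + 1.915)²] = 3.623 kip/in.
Capacity per unit length: φr_n = 0.75 × 0.6 × 90 × (0.707 × 0.1875) = 5.369 kip/in.
3.623 ≤ 5.369 → adequate.

f_max ≈ 3.62 kip/in; adequate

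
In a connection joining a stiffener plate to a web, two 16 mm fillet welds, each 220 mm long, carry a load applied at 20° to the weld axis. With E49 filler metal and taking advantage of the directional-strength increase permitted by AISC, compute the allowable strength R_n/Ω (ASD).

R_n/Ω ≈ 805 kN

E49XX → F_EXX = 490 MPa.
t_e = 0.707 × 16 = 11.31 mm; A_we = 11.31 × 440 = 4977 mm².
Directional factor: 1.0 + 0.5 sin^1.5(20°) = 1.1.
F_nw = 0.6 × 490 × 1.1 = 323.4 MPa.
R_n/Ω = (323.4 × 4977) / 2.0 × 10⁻³ = 804.8 kN.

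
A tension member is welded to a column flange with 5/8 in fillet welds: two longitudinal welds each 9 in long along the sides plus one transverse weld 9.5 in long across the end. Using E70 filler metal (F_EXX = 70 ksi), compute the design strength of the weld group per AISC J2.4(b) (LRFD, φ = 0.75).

t_e = 0.707 × 0.625 = 0.4419 in.
R_nwl = 0.6 × 70 × 0.4419 × 18 = 334.1 kip (longitudinal, 2 welds).
R_nwt = 0.6 × 70 × 0.4419 × 9.5 = 176.3 kip (transverse, base value).
(i) R_nwl + R_nwt = 510.4 kip; (ii) 0.85 R_nwl + 1.5 R_nwt = 548.4 kip.
R_n = max = 548.4 kip [governs: (ii)]; φR_n = 411.3 kip.

φR_n ≈ 411 kip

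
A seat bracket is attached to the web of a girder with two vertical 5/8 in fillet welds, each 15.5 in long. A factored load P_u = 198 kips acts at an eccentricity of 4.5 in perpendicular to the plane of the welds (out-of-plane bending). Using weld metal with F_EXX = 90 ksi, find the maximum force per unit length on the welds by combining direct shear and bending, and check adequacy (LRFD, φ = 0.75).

L_w = 2 × 15.5 = 31 in; section modulus (unit throat) S = 2 × L²/6 = 80.08 in².
Direct shear f_v = P/L_w = 198/31 = 6.387 kip/in.
Moment M = P × e = 198 × 4.5 = 891 kip·in; bending f_b = M/S = 11.13 kip/in.
f_max = √(f_v² + f_b²) = √(6.387² + 11.13²) = 12.83 kip/in.
φr_n = 0.75 × 0.6 × 90 × (0.707 × 0.625) = 17.9 kip/in → adequate.

f_max ≈ 12.8 kip/in; adequate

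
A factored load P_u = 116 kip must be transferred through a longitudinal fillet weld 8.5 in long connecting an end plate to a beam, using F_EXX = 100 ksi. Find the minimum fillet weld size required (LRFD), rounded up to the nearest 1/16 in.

Total weld length L = 8.5 in.
Required throat t_e = P_u / (φ × 0.6 F_EXX × L) = 116 / (0.75 × 0.6 × 100 × 8.5) = 0.3033 in.
Required leg w = t_e / 0.707 = 0.429 in → use 7/16 in.

w = 7/16 in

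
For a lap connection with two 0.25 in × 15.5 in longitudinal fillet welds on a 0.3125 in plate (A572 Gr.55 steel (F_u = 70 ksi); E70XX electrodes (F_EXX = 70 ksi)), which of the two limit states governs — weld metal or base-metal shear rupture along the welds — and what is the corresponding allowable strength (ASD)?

t_e = 0.707 × 0.25 = 0.1767 in; L = 31 in.
Weld metal: R_n/Ω = (1/2.0) × 0.6 × 70 × 0.1767 × 31 = 115.1 kip.
Base metal (shear rupture): R_n/Ω = (1/2.0) × 0.6 × 70 × 0.3125 × 31 = 203.4 kip.
Governing: weld metal.

R_n/Ω ≈ 115 kip (weld metal governs)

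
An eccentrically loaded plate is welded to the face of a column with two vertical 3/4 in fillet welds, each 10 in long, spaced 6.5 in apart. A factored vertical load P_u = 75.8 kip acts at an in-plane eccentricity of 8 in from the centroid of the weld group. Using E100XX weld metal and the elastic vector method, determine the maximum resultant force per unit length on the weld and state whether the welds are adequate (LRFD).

f_max ≈ 12.1 kip/in; adequate

E100XX → F_EXX = 100 ksi.
Total weld length L_w = 20 in. Treat welds as unit-width lines.
Polar moment about centroid: J = 2[d³/12 + d(b/2)²] = 2[10³/12 + 10×3.25²] = 377.9 in³.
Direct shear f_v = P/L_w = 75.8 / 20 = 3.79 kip/in (vertical).
Torsion M = P·e = 75.8 × 8 = 606.4 kip·in.
Critical point at (x, y) = (3.25, 5) from centroid. f_tx = M·y/J = 8.023 kip/in; f_ty = M·x/J = 5.215 kip/in.
Resultant f_max = √[f_tx² + (f_v + f_ty)²] = √[8.023² + (3.79 + 5.215)²] = 12.06 kip/in.
Capacity per unit length: φr_n = 0.75 × 0.6 × 100 × (0.707 × 0.75) = 23.86 kip/in.
12.06 ≤ 23.86 → adequate.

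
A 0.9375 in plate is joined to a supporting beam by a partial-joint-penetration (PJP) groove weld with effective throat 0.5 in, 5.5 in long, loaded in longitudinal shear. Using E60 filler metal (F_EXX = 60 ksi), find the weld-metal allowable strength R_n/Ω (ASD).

R_n/Ω ≈ 49.5 kips

Effective throat (given) t_e = 0.5 in.
A_we = 0.5 × 5.5 = 2.75 in².
F_nw = 0.6 F_EXX = 36 ksi.
R_n/Ω = (36 × 2.75) / 2.0 = 49.5 kips.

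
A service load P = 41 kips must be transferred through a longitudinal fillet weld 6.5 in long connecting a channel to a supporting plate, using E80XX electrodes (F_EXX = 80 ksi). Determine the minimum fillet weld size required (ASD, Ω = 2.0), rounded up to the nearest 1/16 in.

w = 3/8 in

Total weld length L = 6.5 in.
Required throat t_e = P × Ω / (0.6 F_EXX × L) = 41 × 2.0 / (0.6 × 80 × 6.5) = 0.2628 in.
Required leg w = t_e / 0.707 = 0.3717 in → use 3/8 in.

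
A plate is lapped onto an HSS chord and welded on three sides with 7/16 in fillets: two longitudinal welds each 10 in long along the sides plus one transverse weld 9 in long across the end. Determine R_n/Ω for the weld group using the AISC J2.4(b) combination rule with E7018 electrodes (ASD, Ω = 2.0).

R_n/Ω ≈ 198 kip

E70XX → F_EXX = 70 ksi.
t_e = 0.707 × 0.4375 = 0.3093 in.
R_nwl = 0.6 × 70 × 0.3093 × 20 = 259.8 kip (longitudinal, 2 welds).
R_nwt = 0.6 × 70 × 0.3093 × 9 = 116.9 kip (transverse, base value).
(i) R_nwl + R_nwt = 376.7 kip; (ii) 0.85 R_nwl + 1.5 R_nwt = 396.2 kip.
R_n = max = 396.2 kip [governs: (ii)]; R_n/Ω = 198.1 kip.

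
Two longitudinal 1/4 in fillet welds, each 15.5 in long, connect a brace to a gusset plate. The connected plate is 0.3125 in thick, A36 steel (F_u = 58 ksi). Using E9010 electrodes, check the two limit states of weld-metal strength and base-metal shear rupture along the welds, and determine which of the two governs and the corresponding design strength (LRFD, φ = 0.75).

E90XX → F_EXX = 90 ksi.
t_e = 0.707 × 0.25 = 0.1767 in; L = 31 in.
Weld metal: φR_n = 0.75 × 0.6 × 90 × 0.1767 × 31 = 221.9 kip.
Base metal (shear rupture): φR_n = 0.75 × 0.6 × 58 × 0.3125 × 31 = 252.8 kip.
Governing: weld metal.

φR_n ≈ 222 kip (weld metal governs)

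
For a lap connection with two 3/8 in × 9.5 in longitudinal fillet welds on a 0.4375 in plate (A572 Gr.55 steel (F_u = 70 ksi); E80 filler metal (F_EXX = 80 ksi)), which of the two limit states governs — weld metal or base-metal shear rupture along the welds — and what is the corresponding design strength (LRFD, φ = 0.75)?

φR_n ≈ 181 kips (weld metal governs)

t_e = 0.707 × 0.375 = 0.2651 in; L = 19 in.
Weld metal: φR_n = 0.75 × 0.6 × 80 × 0.2651 × 19 = 181.3 kips.
Base metal (shear rupture): φR_n = 0.75 × 0.6 × 70 × 0.4375 × 19 = 261.8 kips.
Governing: weld metal.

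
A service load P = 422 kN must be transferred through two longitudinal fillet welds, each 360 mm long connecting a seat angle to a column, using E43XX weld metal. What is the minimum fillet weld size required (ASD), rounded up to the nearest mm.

w = 7 mm

E43XX → F_EXX = 430 MPa.
Total weld length L = 720 mm.
Required throat t_e = P × Ω / (0.6 F_EXX × L) = 422 × 2.0 / (0.6 × 430 × 720 × 10⁻³) = 4.543 mm.
Required leg w = t_e / 0.707 = 6.426 mm → use 7 mm.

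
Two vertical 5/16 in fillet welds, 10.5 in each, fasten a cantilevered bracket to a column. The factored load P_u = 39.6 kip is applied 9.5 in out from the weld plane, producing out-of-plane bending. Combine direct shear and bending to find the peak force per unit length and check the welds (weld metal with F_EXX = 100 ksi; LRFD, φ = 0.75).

L_w = 2 × 10.5 = 21 in; section modulus (unit throat) S = 2 × L²/6 = 36.75 in².
Direct shear f_v = P/L_w = 39.6/21 = 1.886 kip/in.
Moment M = P × e = 39.6 × 9.5 = 376.2 kip·in; bending f_b = M/S = 10.24 kip/in.
f_max = √(f_v² + f_b²) = √(1.886² + 10.24²) = 10.41 kip/in.
φr_n = 0.75 × 0.6 × 100 × (0.707 × 0.3125) = 9.942 kip/in → NOT adequate.

f_max ≈ 10.4 kip/in; NOT adequate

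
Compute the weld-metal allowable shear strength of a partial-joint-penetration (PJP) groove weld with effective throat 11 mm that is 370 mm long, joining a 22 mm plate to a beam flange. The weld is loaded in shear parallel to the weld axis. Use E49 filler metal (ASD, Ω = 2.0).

R_n/Ω ≈ 598 kN

E49XX → F_EXX = 490 MPa.
Effective throat (given) t_e = 11 mm.
A_we = 11 × 370 = 4070 mm².
F_nw = 0.6 F_EXX = 294 MPa.
R_n/Ω = (294 × 4070) / 2.0 × 10⁻³ = 598.3 kN.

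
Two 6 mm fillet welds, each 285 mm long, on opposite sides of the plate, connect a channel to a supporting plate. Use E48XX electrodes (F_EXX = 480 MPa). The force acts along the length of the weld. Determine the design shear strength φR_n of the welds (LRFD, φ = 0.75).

φR_n ≈ 522 kN

Effective throat t_e = 0.707 × 6 = 4.242 mm.
Total length L = 570 mm; A_we = 4.242 × 570 = 2418 mm².
F_nw = 0.6 F_EXX = 0.6 × 480 = 288 MPa.
φR_n = 0.75 × 288 × 2418 × 10⁻³ = 522.3 kN.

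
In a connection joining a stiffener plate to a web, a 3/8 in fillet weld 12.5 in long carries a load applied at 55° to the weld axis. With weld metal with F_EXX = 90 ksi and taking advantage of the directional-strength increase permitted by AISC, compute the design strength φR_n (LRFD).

t_e = 0.707 × 0.375 = 0.2651 in; A_we = 0.2651 × 12.5 = 3.314 in².
Directional factor: 1.0 + 0.5 sin^1.5(55°) = 1.371.
F_nw = 0.6 × 90 × 1.371 = 74.02 ksi.
φR_n = 0.75 × 74.02 × 3.314 = 184 kips.

φR_n ≈ 184 kips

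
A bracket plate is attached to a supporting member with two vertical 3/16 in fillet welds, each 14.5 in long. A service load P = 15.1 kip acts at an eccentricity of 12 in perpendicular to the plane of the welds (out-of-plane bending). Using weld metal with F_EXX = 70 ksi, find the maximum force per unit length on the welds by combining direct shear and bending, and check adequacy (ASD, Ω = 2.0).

f_max ≈ 2.64 kip/in; adequate

L_w = 2 × 14.5 = 29 in; section modulus (unit throat) S = 2 × L²/6 = 70.08 in².
Direct shear f_v = P/L_w = 15.1/29 = 0.5207 kip/in.
Moment M = P × e = 15.1 × 12 = 181.2 kip·in; bending f_b = M/S = 2.585 kip/in.
f_max = √(f_v² + f_b²) = √(0.5207² + 2.585²) = 2.637 kip/in.
r_n/Ω = (1/2.0) × 0.6 × 70 × (0.707 × 0.1875) = 2.784 kip/in → adequate.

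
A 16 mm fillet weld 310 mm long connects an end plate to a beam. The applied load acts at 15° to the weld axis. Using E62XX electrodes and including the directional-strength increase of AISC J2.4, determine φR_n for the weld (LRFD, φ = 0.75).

E62XX → F_EXX = 620 MPa.
t_e = 0.707 × 16 = 11.31 mm; A_we = 11.31 × 310 = 3507 mm².
Directional factor: 1.0 + 0.5 sin^1.5(15°) = 1.066.
F_nw = 0.6 × 620 × 1.066 = 396.5 MPa.
φR_n = 0.75 × 396.5 × 3507 × 10⁻³ = 1043 kN.

φR_n ≈ 1040 kN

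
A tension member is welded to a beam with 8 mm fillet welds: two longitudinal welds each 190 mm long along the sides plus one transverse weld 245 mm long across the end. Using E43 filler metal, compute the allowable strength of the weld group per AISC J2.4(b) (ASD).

R_n/Ω ≈ 504 kN

E43XX → F_EXX = 430 MPa.
t_e = 0.707 × 8 = 5.656 mm.
R_nwl = 0.6 × 430 × 5.656 × 380 × 10⁻³ = 554.5 kN (longitudinal, 2 welds).
R_nwt = 0.6 × 430 × 5.656 × 245 × 10⁻³ = 357.5 kN (transverse, base value).
(i) R_nwl + R_nwt = 912 kN; (ii) 0.85 R_nwl + 1.5 R_nwt = 1008 kN.
R_n = max = 1008 kN [governs: (ii)]; R_n/Ω = 503.8 kN.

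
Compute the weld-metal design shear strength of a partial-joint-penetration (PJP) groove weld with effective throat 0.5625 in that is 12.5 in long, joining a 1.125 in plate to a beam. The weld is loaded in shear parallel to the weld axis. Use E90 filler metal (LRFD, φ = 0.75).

E90XX → F_EXX = 90 ksi.
Effective throat (given) t_e = 0.5625 in.
A_we = 0.5625 × 12.5 = 7.031 in².
F_nw = 0.6 F_EXX = 54 ksi.
φR_n = 0.75 × 54 × 7.031 = 284.8 kip.

φR_n ≈ 285 kip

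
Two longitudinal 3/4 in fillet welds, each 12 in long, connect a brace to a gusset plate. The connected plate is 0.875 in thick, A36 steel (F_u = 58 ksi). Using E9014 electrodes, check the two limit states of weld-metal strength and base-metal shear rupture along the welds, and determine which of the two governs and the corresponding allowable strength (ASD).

E90XX → F_EXX = 90 ksi.
t_e = 0.707 × 0.75 = 0.5302 in; L = 24 in.
Weld metal: R_n/Ω = (1/2.0) × 0.6 × 90 × 0.5302 × 24 = 343.6 kip.
Base metal (shear rupture): R_n/Ω = (1/2.0) × 0.6 × 58 × 0.875 × 24 = 365.4 kip.
Governing: weld metal.

R_n/Ω ≈ 344 kip (weld metal governs)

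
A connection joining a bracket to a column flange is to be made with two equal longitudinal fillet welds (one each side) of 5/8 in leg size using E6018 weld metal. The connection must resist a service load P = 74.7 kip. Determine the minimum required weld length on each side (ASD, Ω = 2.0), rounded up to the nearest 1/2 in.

L = 5 in on each side

E60XX → F_EXX = 60 ksi.
Throat t_e = 0.707 × 0.625 = 0.4419 in.
r_n/Ω = (0.6 × 60 × 0.4419) / 2.0 = 7.954 kip/in.
L_req = P / (r_n/Ω) = 74.7 / 7.954 = 9.392 in total.
Per side: 9.392 / 2 = 4.696 in.
Round up → use L = 5 in on each side.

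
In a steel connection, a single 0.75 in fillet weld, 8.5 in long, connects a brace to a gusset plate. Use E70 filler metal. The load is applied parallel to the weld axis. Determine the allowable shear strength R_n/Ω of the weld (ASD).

R_n/Ω ≈ 94.6 kips

E70XX → F_EXX = 70 ksi.
Effective throat t_e = 0.707 × 0.75 = 0.5302 in.
Total length L = 8.5 in; A_we = 0.5302 × 8.5 = 4.507 in².
F_nw = 0.6 F_EXX = 0.6 × 70 = 42 ksi.
R_n = 42 × 4.507 = 189.3 kips; R_n/Ω = 189.3/2.0 = 94.65 kips.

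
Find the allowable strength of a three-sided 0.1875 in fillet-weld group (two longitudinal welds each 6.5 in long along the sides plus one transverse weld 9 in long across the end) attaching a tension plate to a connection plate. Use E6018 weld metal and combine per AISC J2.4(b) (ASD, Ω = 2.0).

E60XX → F_EXX = 60 ksi.
t_e = 0.707 × 0.1875 = 0.1326 in.
R_nwl = 0.6 × 60 × 0.1326 × 13 = 62.04 kip (longitudinal, 2 welds).
R_nwt = 0.6 × 60 × 0.1326 × 9 = 42.95 kip (transverse, base value).
(i) R_nwl + R_nwt = 105 kip; (ii) 0.85 R_nwl + 1.5 R_nwt = 117.2 kip.
R_n = max = 117.2 kip [governs: (ii)]; R_n/Ω = 58.58 kip.

R_n/Ω ≈ 58.6 kip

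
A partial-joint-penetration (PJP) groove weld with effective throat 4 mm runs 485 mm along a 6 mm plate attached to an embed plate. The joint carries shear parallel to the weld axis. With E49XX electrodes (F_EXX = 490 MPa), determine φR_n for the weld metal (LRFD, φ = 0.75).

Effective throat (given) t_e = 4 mm.
A_we = 4 × 485 = 1940 mm².
F_nw = 0.6 F_EXX = 294 MPa.
φR_n = 0.75 × 294 × 1940 × 10⁻³ = 427.8 kN.

φR_n ≈ 428 kN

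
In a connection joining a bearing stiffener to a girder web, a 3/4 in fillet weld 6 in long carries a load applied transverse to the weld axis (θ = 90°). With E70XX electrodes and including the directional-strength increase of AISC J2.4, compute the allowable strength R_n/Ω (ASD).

R_n/Ω ≈ 100 kips

E70XX → F_EXX = 70 ksi.
t_e = 0.707 × 0.75 = 0.5302 in; A_we = 0.5302 × 6 = 3.181 in².
Directional factor: 1.0 + 0.5 sin^1.5(90°) = 1.5.
F_nw = 0.6 × 70 × 1.5 = 63 ksi.
R_n/Ω = (63 × 3.181) / 2.0 = 100.2 kips.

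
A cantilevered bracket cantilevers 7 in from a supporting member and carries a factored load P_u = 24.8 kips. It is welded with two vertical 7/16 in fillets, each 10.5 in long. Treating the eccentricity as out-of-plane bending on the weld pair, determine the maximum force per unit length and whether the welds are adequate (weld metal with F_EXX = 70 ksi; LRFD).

f_max ≈ 4.87 kip/in; adequate

L_w = 2 × 10.5 = 21 in; section modulus (unit throat) S = 2 × L²/6 = 36.75 in².
Direct shear f_v = P/L_w = 24.8/21 = 1.181 kip/in.
Moment M = P × e = 24.8 × 7 = 173.6 kip·in; bending f_b = M/S = 4.724 kip/in.
f_max = √(f_v² + f_b²) = √(1.181² + 4.724²) = 4.869 kip/in.
φr_n = 0.75 × 0.6 × 70 × (0.707 × 0.4375) = 9.743 kip/in → adequate.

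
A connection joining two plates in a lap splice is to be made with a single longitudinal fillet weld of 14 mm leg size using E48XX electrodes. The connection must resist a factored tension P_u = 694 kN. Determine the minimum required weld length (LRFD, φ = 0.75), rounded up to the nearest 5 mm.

L = 325 mm

E48XX → F_EXX = 480 MPa.
Throat t_e = 0.707 × 14 = 9.898 mm.
φr_n = 0.75 × 0.6 × 480 × 9.898 × 10⁻³ = 2.138 kN/mm.
L_req = P_u / φr_n = 694 / 2.138 = 324.6 mm total.
Round up → use L = 325 mm.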